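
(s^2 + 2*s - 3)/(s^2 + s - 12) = (s^2 + 2*s - 3)/(s^2 + s - 12)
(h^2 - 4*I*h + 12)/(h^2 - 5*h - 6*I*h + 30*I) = (h + 2*I)/(h - 5)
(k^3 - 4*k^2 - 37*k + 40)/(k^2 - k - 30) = (k^2 - 9*k + 8)/(k - 6)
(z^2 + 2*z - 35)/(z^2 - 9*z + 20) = (z + 7)/(z - 4)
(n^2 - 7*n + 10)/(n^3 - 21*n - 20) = (n - 2)/(n^2 + 5*n + 4)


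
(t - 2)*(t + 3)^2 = t^3 + 4*t^2 - 3*t - 18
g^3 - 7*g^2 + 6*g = g*(g - 6)*(g - 1)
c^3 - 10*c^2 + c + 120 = (c - 8)*(c - 5)*(c + 3)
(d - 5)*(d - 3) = d^2 - 8*d + 15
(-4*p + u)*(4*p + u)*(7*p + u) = -112*p^3 - 16*p^2*u + 7*p*u^2 + u^3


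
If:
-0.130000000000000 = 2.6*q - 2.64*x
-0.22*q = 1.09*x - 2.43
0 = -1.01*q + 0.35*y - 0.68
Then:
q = 1.84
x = 1.86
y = 7.24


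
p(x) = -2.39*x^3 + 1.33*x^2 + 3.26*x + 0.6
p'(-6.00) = -270.82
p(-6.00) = 545.16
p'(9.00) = -553.57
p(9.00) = -1604.64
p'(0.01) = 3.29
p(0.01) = 0.63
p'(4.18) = -110.90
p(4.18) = -137.09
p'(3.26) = -64.27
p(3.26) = -57.44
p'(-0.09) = 2.96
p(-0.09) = 0.32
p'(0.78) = 0.97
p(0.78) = 2.82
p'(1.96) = -19.07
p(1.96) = -5.90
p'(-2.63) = -53.33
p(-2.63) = 44.70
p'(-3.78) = -109.24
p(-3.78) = 136.37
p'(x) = -7.17*x^2 + 2.66*x + 3.26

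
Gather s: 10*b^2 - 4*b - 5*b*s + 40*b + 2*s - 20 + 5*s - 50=10*b^2 + 36*b + s*(7 - 5*b) - 70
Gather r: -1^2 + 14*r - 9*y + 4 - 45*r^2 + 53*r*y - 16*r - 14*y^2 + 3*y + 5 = -45*r^2 + r*(53*y - 2) - 14*y^2 - 6*y + 8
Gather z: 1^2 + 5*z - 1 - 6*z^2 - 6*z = -6*z^2 - z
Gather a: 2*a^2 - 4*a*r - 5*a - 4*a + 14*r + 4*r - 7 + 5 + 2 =2*a^2 + a*(-4*r - 9) + 18*r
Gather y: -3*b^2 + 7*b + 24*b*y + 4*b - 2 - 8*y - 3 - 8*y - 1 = -3*b^2 + 11*b + y*(24*b - 16) - 6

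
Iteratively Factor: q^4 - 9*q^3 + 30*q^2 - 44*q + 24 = (q - 2)*(q^3 - 7*q^2 + 16*q - 12) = (q - 2)^2*(q^2 - 5*q + 6) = (q - 3)*(q - 2)^2*(q - 2)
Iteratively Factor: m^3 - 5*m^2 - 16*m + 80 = (m + 4)*(m^2 - 9*m + 20) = (m - 5)*(m + 4)*(m - 4)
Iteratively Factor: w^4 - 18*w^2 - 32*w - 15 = (w + 3)*(w^3 - 3*w^2 - 9*w - 5) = (w + 1)*(w + 3)*(w^2 - 4*w - 5) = (w - 5)*(w + 1)*(w + 3)*(w + 1)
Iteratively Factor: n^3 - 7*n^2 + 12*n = (n - 4)*(n^2 - 3*n) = (n - 4)*(n - 3)*(n)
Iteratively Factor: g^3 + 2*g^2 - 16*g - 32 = (g - 4)*(g^2 + 6*g + 8) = (g - 4)*(g + 2)*(g + 4)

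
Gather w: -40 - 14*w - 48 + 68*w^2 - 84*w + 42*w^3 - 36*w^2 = 42*w^3 + 32*w^2 - 98*w - 88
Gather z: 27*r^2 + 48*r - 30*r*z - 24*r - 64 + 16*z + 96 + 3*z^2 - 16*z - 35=27*r^2 - 30*r*z + 24*r + 3*z^2 - 3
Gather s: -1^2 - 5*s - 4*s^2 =-4*s^2 - 5*s - 1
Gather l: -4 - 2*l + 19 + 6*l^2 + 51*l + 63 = 6*l^2 + 49*l + 78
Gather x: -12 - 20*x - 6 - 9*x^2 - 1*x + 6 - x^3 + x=-x^3 - 9*x^2 - 20*x - 12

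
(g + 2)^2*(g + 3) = g^3 + 7*g^2 + 16*g + 12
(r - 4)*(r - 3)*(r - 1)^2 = r^4 - 9*r^3 + 27*r^2 - 31*r + 12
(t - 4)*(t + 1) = t^2 - 3*t - 4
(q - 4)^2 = q^2 - 8*q + 16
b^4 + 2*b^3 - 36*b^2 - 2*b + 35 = (b - 5)*(b - 1)*(b + 1)*(b + 7)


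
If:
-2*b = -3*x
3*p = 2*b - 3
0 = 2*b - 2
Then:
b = 1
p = -1/3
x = 2/3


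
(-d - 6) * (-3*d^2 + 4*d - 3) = 3*d^3 + 14*d^2 - 21*d + 18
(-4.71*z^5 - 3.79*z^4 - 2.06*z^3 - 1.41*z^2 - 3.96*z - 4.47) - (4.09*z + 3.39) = -4.71*z^5 - 3.79*z^4 - 2.06*z^3 - 1.41*z^2 - 8.05*z - 7.86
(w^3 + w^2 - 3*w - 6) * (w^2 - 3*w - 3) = w^5 - 2*w^4 - 9*w^3 + 27*w + 18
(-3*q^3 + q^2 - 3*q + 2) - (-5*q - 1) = -3*q^3 + q^2 + 2*q + 3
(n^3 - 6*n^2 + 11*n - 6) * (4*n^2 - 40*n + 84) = 4*n^5 - 64*n^4 + 368*n^3 - 968*n^2 + 1164*n - 504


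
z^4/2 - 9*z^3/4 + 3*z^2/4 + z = z*(z/2 + 1/4)*(z - 4)*(z - 1)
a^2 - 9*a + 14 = (a - 7)*(a - 2)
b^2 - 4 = (b - 2)*(b + 2)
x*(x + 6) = x^2 + 6*x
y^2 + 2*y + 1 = (y + 1)^2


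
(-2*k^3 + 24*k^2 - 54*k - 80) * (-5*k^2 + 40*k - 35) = 10*k^5 - 200*k^4 + 1300*k^3 - 2600*k^2 - 1310*k + 2800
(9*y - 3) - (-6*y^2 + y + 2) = 6*y^2 + 8*y - 5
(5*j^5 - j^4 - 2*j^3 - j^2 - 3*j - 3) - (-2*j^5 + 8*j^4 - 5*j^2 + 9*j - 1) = 7*j^5 - 9*j^4 - 2*j^3 + 4*j^2 - 12*j - 2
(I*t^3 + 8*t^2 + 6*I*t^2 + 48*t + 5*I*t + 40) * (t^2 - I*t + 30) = I*t^5 + 9*t^4 + 6*I*t^4 + 54*t^3 + 27*I*t^3 + 285*t^2 + 132*I*t^2 + 1440*t + 110*I*t + 1200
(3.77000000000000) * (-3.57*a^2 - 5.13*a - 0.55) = -13.4589*a^2 - 19.3401*a - 2.0735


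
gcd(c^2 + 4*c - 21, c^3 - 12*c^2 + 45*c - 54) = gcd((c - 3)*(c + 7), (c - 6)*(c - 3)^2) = c - 3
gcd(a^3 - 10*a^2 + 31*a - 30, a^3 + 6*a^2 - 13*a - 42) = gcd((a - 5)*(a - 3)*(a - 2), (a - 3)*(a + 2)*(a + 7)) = a - 3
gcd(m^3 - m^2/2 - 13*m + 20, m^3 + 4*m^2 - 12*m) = m - 2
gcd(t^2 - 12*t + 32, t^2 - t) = 1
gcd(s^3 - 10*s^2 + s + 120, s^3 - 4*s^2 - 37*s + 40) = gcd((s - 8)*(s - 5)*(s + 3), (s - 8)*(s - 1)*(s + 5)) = s - 8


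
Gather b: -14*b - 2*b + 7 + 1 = 8 - 16*b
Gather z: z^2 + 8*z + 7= z^2 + 8*z + 7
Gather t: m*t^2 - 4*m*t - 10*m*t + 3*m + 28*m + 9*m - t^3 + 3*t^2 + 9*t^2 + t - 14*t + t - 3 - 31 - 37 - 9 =40*m - t^3 + t^2*(m + 12) + t*(-14*m - 12) - 80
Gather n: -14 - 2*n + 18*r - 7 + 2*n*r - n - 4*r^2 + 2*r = n*(2*r - 3) - 4*r^2 + 20*r - 21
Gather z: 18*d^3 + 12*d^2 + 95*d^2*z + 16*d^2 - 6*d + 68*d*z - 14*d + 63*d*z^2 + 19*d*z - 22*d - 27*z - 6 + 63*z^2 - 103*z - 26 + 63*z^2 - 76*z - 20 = 18*d^3 + 28*d^2 - 42*d + z^2*(63*d + 126) + z*(95*d^2 + 87*d - 206) - 52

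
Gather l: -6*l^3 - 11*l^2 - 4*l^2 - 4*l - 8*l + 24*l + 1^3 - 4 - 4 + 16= -6*l^3 - 15*l^2 + 12*l + 9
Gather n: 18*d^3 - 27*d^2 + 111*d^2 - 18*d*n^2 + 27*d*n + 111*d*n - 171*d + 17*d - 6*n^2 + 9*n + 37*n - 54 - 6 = 18*d^3 + 84*d^2 - 154*d + n^2*(-18*d - 6) + n*(138*d + 46) - 60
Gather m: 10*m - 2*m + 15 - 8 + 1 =8*m + 8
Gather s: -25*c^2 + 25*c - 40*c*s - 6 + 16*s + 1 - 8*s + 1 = -25*c^2 + 25*c + s*(8 - 40*c) - 4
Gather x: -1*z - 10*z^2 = -10*z^2 - z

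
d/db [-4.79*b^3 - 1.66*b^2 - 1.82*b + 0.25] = -14.37*b^2 - 3.32*b - 1.82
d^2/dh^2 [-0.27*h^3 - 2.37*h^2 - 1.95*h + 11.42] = -1.62*h - 4.74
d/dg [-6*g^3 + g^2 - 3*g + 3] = -18*g^2 + 2*g - 3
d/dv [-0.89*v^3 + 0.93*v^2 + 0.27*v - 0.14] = -2.67*v^2 + 1.86*v + 0.27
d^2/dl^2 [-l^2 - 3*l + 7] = -2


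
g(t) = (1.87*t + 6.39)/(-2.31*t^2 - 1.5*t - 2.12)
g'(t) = (1.87*t + 6.39)*(4.62*t + 1.5)/(-2.31*t^2 - 1.5*t - 2.12)^2 + 1.87/(-2.31*t^2 - 1.5*t - 2.12) = (4.3197*t^2 + 29.5218*t + 5.6206)/(5.3361*t^4 + 6.93*t^3 + 12.0444*t^2 + 6.36*t + 4.4944)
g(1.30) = -1.11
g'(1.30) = 0.81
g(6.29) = -0.18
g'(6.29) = 0.03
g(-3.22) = -0.02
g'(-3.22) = -0.10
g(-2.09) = -0.27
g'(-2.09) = -0.45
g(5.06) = -0.23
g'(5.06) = 0.06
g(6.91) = -0.16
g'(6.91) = 0.03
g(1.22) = -1.17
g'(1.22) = 0.88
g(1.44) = -1.00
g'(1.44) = 0.69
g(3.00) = -0.44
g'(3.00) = 0.18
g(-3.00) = -0.04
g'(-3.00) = -0.13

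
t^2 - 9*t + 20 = (t - 5)*(t - 4)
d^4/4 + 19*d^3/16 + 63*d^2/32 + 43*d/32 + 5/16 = (d/4 + 1/4)*(d + 1/2)*(d + 5/4)*(d + 2)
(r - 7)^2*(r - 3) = r^3 - 17*r^2 + 91*r - 147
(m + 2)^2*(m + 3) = m^3 + 7*m^2 + 16*m + 12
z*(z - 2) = z^2 - 2*z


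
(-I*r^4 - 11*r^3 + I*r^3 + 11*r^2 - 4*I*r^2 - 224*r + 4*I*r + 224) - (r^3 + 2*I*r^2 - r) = -I*r^4 - 12*r^3 + I*r^3 + 11*r^2 - 6*I*r^2 - 223*r + 4*I*r + 224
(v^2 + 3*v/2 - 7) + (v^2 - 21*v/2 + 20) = 2*v^2 - 9*v + 13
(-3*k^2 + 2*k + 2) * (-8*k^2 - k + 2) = 24*k^4 - 13*k^3 - 24*k^2 + 2*k + 4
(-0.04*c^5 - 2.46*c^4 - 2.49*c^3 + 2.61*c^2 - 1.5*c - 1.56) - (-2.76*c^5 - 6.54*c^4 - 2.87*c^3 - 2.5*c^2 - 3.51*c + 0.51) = 2.72*c^5 + 4.08*c^4 + 0.38*c^3 + 5.11*c^2 + 2.01*c - 2.07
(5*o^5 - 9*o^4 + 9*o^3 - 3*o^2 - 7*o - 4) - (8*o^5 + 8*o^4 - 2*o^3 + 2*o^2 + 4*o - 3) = -3*o^5 - 17*o^4 + 11*o^3 - 5*o^2 - 11*o - 1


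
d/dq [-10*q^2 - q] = -20*q - 1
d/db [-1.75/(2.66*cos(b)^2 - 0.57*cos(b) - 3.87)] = (0.9975 - 9.31*cos(b))*sin(b)/(-2.66*cos(b)^2 + 0.57*cos(b) + 3.87)^2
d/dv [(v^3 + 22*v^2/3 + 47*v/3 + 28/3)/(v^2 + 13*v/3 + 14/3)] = (v^2 + 4*v + 6)/(v^2 + 4*v + 4)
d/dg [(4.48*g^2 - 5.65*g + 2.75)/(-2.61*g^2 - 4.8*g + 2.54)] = (-36.2505*g^2 + 37.1134*g - 1.151)/(6.8121*g^4 + 25.056*g^3 + 9.7812*g^2 - 24.384*g + 6.4516)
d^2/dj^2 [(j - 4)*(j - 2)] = 2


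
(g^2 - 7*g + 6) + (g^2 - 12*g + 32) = 2*g^2 - 19*g + 38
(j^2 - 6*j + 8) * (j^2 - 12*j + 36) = j^4 - 18*j^3 + 116*j^2 - 312*j + 288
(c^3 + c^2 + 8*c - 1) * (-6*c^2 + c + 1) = -6*c^5 - 5*c^4 - 46*c^3 + 15*c^2 + 7*c - 1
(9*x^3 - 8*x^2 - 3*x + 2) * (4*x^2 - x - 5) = 36*x^5 - 41*x^4 - 49*x^3 + 51*x^2 + 13*x - 10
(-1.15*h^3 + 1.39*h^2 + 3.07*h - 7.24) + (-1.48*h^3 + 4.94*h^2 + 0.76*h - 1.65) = -2.63*h^3 + 6.33*h^2 + 3.83*h - 8.89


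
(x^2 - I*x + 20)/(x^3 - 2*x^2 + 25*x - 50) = (x + 4*I)/(x^2 + x*(-2 + 5*I) - 10*I)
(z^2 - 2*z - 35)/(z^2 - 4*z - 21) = (z + 5)/(z + 3)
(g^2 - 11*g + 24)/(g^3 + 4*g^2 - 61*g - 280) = (g - 3)/(g^2 + 12*g + 35)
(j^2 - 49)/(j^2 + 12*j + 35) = (j - 7)/(j + 5)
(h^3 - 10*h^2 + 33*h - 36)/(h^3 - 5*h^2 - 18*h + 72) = (h^2 - 7*h + 12)/(h^2 - 2*h - 24)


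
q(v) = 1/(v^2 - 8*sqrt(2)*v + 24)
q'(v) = (-2*v + 8*sqrt(2))/(v^2 - 8*sqrt(2)*v + 24)^2 = 2*(-v + 4*sqrt(2))/(v^2 - 8*sqrt(2)*v + 24)^2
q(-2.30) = 0.02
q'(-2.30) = 0.01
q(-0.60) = 0.03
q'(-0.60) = 0.01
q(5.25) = -0.13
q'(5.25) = 0.01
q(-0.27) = 0.04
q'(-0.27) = 0.02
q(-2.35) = 0.02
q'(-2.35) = 0.01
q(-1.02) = 0.03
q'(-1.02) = 0.01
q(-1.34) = 0.02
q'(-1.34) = 0.01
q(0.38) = 0.05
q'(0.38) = 0.03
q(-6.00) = 0.01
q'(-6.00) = 0.00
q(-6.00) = 0.01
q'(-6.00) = 0.00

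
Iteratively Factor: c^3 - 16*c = (c + 4)*(c^2 - 4*c) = c*(c + 4)*(c - 4)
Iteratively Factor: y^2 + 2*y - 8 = (y - 2)*(y + 4)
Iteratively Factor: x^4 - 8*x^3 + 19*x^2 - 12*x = (x)*(x^3 - 8*x^2 + 19*x - 12) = x*(x - 3)*(x^2 - 5*x + 4) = x*(x - 3)*(x - 1)*(x - 4)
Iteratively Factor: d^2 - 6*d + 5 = (d - 1)*(d - 5)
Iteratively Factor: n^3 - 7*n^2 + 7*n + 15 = (n + 1)*(n^2 - 8*n + 15) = (n - 3)*(n + 1)*(n - 5)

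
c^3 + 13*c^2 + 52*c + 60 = (c + 2)*(c + 5)*(c + 6)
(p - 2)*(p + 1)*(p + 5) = p^3 + 4*p^2 - 7*p - 10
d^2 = d^2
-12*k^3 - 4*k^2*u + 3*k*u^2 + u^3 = (-2*k + u)*(2*k + u)*(3*k + u)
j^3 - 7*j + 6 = (j - 2)*(j - 1)*(j + 3)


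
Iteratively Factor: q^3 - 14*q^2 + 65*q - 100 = (q - 4)*(q^2 - 10*q + 25) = (q - 5)*(q - 4)*(q - 5)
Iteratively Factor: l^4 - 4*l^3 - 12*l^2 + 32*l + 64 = (l + 2)*(l^3 - 6*l^2 + 32) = (l - 4)*(l + 2)*(l^2 - 2*l - 8) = (l - 4)^2*(l + 2)*(l + 2)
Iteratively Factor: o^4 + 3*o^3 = (o)*(o^3 + 3*o^2) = o^2*(o^2 + 3*o) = o^3*(o + 3)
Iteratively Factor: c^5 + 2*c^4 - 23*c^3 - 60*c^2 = (c + 4)*(c^4 - 2*c^3 - 15*c^2) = c*(c + 4)*(c^3 - 2*c^2 - 15*c) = c*(c - 5)*(c + 4)*(c^2 + 3*c) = c^2*(c - 5)*(c + 4)*(c + 3)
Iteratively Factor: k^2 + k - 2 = (k + 2)*(k - 1)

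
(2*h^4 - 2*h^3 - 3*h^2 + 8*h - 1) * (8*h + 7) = 16*h^5 - 2*h^4 - 38*h^3 + 43*h^2 + 48*h - 7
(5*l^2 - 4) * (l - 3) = 5*l^3 - 15*l^2 - 4*l + 12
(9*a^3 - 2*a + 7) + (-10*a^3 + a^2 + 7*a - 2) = -a^3 + a^2 + 5*a + 5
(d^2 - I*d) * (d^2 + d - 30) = d^4 + d^3 - I*d^3 - 30*d^2 - I*d^2 + 30*I*d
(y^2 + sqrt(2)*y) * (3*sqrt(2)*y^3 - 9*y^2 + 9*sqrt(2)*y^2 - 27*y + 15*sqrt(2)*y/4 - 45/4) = 3*sqrt(2)*y^5 - 3*y^4 + 9*sqrt(2)*y^4 - 9*y^3 - 21*sqrt(2)*y^3/4 - 27*sqrt(2)*y^2 - 15*y^2/4 - 45*sqrt(2)*y/4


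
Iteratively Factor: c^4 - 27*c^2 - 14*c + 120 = (c + 4)*(c^3 - 4*c^2 - 11*c + 30) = (c - 5)*(c + 4)*(c^2 + c - 6) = (c - 5)*(c - 2)*(c + 4)*(c + 3)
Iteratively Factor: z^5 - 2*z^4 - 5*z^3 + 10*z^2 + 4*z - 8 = (z - 2)*(z^4 - 5*z^2 + 4) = (z - 2)*(z + 2)*(z^3 - 2*z^2 - z + 2) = (z - 2)*(z - 1)*(z + 2)*(z^2 - z - 2) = (z - 2)*(z - 1)*(z + 1)*(z + 2)*(z - 2)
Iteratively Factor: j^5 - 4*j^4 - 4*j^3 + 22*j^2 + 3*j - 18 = (j + 2)*(j^4 - 6*j^3 + 8*j^2 + 6*j - 9) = (j - 1)*(j + 2)*(j^3 - 5*j^2 + 3*j + 9) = (j - 3)*(j - 1)*(j + 2)*(j^2 - 2*j - 3) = (j - 3)^2*(j - 1)*(j + 2)*(j + 1)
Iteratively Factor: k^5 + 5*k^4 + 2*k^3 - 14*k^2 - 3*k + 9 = (k + 3)*(k^4 + 2*k^3 - 4*k^2 - 2*k + 3) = (k + 3)^2*(k^3 - k^2 - k + 1) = (k - 1)*(k + 3)^2*(k^2 - 1) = (k - 1)^2*(k + 3)^2*(k + 1)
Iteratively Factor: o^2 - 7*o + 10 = (o - 5)*(o - 2)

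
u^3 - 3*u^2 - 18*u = u*(u - 6)*(u + 3)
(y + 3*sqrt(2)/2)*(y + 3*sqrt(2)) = y^2 + 9*sqrt(2)*y/2 + 9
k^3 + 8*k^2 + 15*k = k*(k + 3)*(k + 5)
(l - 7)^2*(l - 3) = l^3 - 17*l^2 + 91*l - 147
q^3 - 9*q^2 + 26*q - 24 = (q - 4)*(q - 3)*(q - 2)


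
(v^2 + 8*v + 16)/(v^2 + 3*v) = (v^2 + 8*v + 16)/(v*(v + 3))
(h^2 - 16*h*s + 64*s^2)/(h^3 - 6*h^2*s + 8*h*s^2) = (h^2 - 16*h*s + 64*s^2)/(h*(h^2 - 6*h*s + 8*s^2))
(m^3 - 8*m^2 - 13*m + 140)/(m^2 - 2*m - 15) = (m^2 - 3*m - 28)/(m + 3)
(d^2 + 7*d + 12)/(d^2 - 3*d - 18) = (d + 4)/(d - 6)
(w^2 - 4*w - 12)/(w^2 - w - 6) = (w - 6)/(w - 3)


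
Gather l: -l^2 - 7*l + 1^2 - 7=-l^2 - 7*l - 6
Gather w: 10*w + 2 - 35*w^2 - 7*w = -35*w^2 + 3*w + 2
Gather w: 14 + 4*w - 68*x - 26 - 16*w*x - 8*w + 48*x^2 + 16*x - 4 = w*(-16*x - 4) + 48*x^2 - 52*x - 16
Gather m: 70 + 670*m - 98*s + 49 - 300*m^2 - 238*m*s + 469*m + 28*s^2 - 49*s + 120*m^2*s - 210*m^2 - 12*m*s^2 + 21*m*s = m^2*(120*s - 510) + m*(-12*s^2 - 217*s + 1139) + 28*s^2 - 147*s + 119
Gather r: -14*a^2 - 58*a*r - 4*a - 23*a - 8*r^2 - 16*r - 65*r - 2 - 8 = -14*a^2 - 27*a - 8*r^2 + r*(-58*a - 81) - 10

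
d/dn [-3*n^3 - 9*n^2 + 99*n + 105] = -9*n^2 - 18*n + 99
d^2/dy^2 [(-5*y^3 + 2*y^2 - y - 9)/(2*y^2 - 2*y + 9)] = 2*(74*y^3 + 54*y^2 - 1053*y + 270)/(8*y^6 - 24*y^5 + 132*y^4 - 224*y^3 + 594*y^2 - 486*y + 729)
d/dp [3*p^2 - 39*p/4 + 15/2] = 6*p - 39/4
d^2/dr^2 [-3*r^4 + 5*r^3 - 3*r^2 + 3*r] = -36*r^2 + 30*r - 6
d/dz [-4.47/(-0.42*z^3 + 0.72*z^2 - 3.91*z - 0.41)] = (-5.6322*z^2 + 6.4368*z - 17.4777)/(0.42*z^3 - 0.72*z^2 + 3.91*z + 0.41)^2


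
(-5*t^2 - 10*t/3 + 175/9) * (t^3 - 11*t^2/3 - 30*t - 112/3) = -5*t^5 + 15*t^4 + 545*t^3/3 + 5815*t^2/27 - 4130*t/9 - 19600/27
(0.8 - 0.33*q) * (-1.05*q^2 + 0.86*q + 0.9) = 0.3465*q^3 - 1.1238*q^2 + 0.391*q + 0.72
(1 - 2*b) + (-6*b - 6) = -8*b - 5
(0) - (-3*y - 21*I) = 3*y + 21*I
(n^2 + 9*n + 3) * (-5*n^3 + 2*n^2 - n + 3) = -5*n^5 - 43*n^4 + 2*n^3 + 24*n + 9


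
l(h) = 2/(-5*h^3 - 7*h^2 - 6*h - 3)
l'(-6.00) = 0.00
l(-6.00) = 0.00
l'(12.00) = 0.00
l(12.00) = 0.00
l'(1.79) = 0.04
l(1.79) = -0.03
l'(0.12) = 1.08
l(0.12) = -0.52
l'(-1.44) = 0.92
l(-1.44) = 0.33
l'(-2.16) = 0.12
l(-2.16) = 0.07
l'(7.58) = 0.00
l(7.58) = -0.00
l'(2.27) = 0.02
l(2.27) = -0.02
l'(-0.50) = 4.35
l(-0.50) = -1.78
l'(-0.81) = 1579.61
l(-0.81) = -26.49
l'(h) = 2*(15*h^2 + 14*h + 6)/(-5*h^3 - 7*h^2 - 6*h - 3)^2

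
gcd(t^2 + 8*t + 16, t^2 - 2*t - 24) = t + 4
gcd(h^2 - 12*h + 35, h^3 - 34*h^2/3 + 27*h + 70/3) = h^2 - 12*h + 35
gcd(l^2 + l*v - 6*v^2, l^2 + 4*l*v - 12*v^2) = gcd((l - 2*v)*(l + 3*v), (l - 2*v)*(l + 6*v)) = -l + 2*v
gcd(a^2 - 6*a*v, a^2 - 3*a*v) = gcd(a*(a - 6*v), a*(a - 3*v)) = a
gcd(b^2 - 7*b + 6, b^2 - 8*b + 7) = b - 1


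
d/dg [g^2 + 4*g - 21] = 2*g + 4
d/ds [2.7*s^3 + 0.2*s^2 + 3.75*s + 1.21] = 8.1*s^2 + 0.4*s + 3.75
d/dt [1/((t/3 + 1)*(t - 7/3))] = 18*(-3*t - 1)/(9*t^4 + 12*t^3 - 122*t^2 - 84*t + 441)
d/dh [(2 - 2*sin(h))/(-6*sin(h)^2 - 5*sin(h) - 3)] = 2*(-6*sin(h)^2 + 12*sin(h) + 8)*cos(h)/(6*sin(h)^2 + 5*sin(h) + 3)^2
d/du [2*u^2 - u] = 4*u - 1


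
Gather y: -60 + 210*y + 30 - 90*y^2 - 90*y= -90*y^2 + 120*y - 30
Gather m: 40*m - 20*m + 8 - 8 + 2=20*m + 2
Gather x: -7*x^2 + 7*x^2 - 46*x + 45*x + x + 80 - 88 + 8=0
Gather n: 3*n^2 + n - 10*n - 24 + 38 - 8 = 3*n^2 - 9*n + 6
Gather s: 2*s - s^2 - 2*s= -s^2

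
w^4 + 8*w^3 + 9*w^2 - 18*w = w*(w - 1)*(w + 3)*(w + 6)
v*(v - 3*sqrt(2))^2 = v^3 - 6*sqrt(2)*v^2 + 18*v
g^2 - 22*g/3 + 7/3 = (g - 7)*(g - 1/3)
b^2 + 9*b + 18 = (b + 3)*(b + 6)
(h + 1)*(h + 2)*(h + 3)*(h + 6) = h^4 + 12*h^3 + 47*h^2 + 72*h + 36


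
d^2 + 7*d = d*(d + 7)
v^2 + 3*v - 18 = (v - 3)*(v + 6)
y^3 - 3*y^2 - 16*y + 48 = (y - 4)*(y - 3)*(y + 4)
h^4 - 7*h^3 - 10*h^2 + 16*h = h*(h - 8)*(h - 1)*(h + 2)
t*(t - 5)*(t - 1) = t^3 - 6*t^2 + 5*t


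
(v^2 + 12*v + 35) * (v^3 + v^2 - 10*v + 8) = v^5 + 13*v^4 + 37*v^3 - 77*v^2 - 254*v + 280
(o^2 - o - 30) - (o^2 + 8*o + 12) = -9*o - 42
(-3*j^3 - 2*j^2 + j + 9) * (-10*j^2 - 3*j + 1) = 30*j^5 + 29*j^4 - 7*j^3 - 95*j^2 - 26*j + 9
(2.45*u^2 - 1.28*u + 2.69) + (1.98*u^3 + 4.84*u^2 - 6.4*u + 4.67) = 1.98*u^3 + 7.29*u^2 - 7.68*u + 7.36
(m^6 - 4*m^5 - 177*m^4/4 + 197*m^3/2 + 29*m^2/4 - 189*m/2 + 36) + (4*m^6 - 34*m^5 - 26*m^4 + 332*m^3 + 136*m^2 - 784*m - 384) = 5*m^6 - 38*m^5 - 281*m^4/4 + 861*m^3/2 + 573*m^2/4 - 1757*m/2 - 348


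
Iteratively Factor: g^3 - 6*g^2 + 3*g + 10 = (g - 2)*(g^2 - 4*g - 5) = (g - 5)*(g - 2)*(g + 1)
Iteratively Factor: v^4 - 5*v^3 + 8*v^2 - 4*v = (v - 2)*(v^3 - 3*v^2 + 2*v) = v*(v - 2)*(v^2 - 3*v + 2) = v*(v - 2)*(v - 1)*(v - 2)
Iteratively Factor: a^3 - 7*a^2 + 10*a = (a)*(a^2 - 7*a + 10) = a*(a - 2)*(a - 5)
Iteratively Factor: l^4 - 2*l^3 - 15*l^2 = (l + 3)*(l^3 - 5*l^2) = l*(l + 3)*(l^2 - 5*l) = l^2*(l + 3)*(l - 5)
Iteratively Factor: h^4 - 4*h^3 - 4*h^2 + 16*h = (h - 4)*(h^3 - 4*h) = h*(h - 4)*(h^2 - 4) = h*(h - 4)*(h - 2)*(h + 2)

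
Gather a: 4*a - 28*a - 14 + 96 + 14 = 96 - 24*a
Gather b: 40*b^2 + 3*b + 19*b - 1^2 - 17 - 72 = 40*b^2 + 22*b - 90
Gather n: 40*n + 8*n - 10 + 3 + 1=48*n - 6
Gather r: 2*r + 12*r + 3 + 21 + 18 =14*r + 42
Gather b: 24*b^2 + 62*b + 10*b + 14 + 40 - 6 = 24*b^2 + 72*b + 48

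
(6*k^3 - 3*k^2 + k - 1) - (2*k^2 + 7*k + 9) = 6*k^3 - 5*k^2 - 6*k - 10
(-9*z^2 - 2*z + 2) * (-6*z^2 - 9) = 54*z^4 + 12*z^3 + 69*z^2 + 18*z - 18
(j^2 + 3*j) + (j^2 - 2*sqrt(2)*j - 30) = 2*j^2 - 2*sqrt(2)*j + 3*j - 30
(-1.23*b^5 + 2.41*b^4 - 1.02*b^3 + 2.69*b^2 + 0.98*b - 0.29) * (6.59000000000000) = -8.1057*b^5 + 15.8819*b^4 - 6.7218*b^3 + 17.7271*b^2 + 6.4582*b - 1.9111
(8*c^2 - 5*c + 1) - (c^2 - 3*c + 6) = 7*c^2 - 2*c - 5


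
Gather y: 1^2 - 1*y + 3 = 4 - y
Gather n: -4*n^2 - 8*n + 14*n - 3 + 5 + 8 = -4*n^2 + 6*n + 10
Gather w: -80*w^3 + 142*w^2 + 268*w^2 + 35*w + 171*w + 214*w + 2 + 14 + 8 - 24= -80*w^3 + 410*w^2 + 420*w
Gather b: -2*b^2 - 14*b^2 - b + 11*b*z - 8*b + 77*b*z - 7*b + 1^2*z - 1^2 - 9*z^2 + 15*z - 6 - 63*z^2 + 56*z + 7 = -16*b^2 + b*(88*z - 16) - 72*z^2 + 72*z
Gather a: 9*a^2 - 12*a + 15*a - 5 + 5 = 9*a^2 + 3*a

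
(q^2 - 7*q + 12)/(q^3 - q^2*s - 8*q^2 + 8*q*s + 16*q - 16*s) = (q - 3)/(q^2 - q*s - 4*q + 4*s)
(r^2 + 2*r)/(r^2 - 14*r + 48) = r*(r + 2)/(r^2 - 14*r + 48)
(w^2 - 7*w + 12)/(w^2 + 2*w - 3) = (w^2 - 7*w + 12)/(w^2 + 2*w - 3)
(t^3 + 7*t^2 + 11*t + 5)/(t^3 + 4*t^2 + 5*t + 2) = (t + 5)/(t + 2)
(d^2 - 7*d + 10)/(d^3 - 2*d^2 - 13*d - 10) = (d - 2)/(d^2 + 3*d + 2)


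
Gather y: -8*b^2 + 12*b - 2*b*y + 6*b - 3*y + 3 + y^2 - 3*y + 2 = -8*b^2 + 18*b + y^2 + y*(-2*b - 6) + 5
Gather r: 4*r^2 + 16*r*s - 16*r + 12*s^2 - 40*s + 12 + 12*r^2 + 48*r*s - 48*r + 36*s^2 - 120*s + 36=16*r^2 + r*(64*s - 64) + 48*s^2 - 160*s + 48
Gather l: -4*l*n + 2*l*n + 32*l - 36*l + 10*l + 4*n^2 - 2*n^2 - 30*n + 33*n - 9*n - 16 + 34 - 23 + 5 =l*(6 - 2*n) + 2*n^2 - 6*n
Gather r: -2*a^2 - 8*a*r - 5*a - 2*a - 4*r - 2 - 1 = -2*a^2 - 7*a + r*(-8*a - 4) - 3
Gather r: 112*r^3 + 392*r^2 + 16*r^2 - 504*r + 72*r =112*r^3 + 408*r^2 - 432*r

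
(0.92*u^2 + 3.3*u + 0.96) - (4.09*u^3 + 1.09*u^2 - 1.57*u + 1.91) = -4.09*u^3 - 0.17*u^2 + 4.87*u - 0.95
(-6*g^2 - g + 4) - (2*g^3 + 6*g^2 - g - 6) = -2*g^3 - 12*g^2 + 10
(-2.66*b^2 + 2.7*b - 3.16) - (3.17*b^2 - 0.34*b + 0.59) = -5.83*b^2 + 3.04*b - 3.75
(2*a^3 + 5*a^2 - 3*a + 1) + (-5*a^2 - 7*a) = 2*a^3 - 10*a + 1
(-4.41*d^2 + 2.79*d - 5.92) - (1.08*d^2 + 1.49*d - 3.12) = -5.49*d^2 + 1.3*d - 2.8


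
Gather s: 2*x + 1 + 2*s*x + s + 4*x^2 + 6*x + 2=s*(2*x + 1) + 4*x^2 + 8*x + 3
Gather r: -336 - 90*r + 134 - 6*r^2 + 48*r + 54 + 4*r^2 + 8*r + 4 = -2*r^2 - 34*r - 144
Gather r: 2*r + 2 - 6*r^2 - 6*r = -6*r^2 - 4*r + 2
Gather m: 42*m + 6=42*m + 6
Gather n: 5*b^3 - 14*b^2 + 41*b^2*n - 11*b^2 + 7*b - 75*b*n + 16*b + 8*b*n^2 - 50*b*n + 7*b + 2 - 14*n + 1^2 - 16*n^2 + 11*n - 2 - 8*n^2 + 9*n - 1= 5*b^3 - 25*b^2 + 30*b + n^2*(8*b - 24) + n*(41*b^2 - 125*b + 6)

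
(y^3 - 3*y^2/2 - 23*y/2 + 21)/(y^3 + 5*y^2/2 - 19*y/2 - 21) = (y - 2)/(y + 2)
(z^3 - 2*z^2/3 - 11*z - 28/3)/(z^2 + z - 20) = (3*z^2 + 10*z + 7)/(3*(z + 5))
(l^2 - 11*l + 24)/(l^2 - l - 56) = (l - 3)/(l + 7)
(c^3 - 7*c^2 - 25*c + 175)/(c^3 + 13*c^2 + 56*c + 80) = (c^2 - 12*c + 35)/(c^2 + 8*c + 16)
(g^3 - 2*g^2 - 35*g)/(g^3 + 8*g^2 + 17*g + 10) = g*(g - 7)/(g^2 + 3*g + 2)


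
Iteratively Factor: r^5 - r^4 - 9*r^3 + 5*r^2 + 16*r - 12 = (r - 1)*(r^4 - 9*r^2 - 4*r + 12) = (r - 1)*(r + 2)*(r^3 - 2*r^2 - 5*r + 6) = (r - 3)*(r - 1)*(r + 2)*(r^2 + r - 2) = (r - 3)*(r - 1)^2*(r + 2)*(r + 2)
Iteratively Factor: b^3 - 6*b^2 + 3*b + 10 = (b + 1)*(b^2 - 7*b + 10) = (b - 5)*(b + 1)*(b - 2)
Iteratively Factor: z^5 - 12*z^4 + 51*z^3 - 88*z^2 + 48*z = (z - 4)*(z^4 - 8*z^3 + 19*z^2 - 12*z) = (z - 4)*(z - 3)*(z^3 - 5*z^2 + 4*z) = z*(z - 4)*(z - 3)*(z^2 - 5*z + 4) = z*(z - 4)*(z - 3)*(z - 1)*(z - 4)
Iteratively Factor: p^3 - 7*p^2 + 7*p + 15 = (p + 1)*(p^2 - 8*p + 15) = (p - 3)*(p + 1)*(p - 5)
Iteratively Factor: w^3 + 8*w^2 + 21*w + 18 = (w + 3)*(w^2 + 5*w + 6) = (w + 3)^2*(w + 2)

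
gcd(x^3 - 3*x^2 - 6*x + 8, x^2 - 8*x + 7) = x - 1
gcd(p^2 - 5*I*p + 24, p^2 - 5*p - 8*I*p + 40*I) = p - 8*I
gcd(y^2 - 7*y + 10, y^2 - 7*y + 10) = y^2 - 7*y + 10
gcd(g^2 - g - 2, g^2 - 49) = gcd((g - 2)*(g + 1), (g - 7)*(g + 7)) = 1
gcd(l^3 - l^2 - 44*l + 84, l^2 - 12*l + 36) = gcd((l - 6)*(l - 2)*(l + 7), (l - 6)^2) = l - 6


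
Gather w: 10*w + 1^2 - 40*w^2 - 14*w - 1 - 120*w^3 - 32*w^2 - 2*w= -120*w^3 - 72*w^2 - 6*w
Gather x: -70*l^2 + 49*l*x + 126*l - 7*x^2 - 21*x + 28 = -70*l^2 + 126*l - 7*x^2 + x*(49*l - 21) + 28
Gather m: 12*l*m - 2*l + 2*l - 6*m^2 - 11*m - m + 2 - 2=-6*m^2 + m*(12*l - 12)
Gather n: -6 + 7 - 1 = 0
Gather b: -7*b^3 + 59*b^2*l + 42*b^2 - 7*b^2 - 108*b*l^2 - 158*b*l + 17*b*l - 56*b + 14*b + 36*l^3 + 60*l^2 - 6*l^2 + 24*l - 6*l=-7*b^3 + b^2*(59*l + 35) + b*(-108*l^2 - 141*l - 42) + 36*l^3 + 54*l^2 + 18*l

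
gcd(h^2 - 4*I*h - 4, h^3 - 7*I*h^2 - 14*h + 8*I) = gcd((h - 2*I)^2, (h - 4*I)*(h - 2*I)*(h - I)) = h - 2*I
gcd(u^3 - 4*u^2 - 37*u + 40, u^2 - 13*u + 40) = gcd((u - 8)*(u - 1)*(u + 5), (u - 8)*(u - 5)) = u - 8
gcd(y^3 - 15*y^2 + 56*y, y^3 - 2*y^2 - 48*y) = y^2 - 8*y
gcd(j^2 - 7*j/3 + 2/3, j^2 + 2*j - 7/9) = j - 1/3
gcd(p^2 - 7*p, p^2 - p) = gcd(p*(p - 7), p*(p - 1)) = p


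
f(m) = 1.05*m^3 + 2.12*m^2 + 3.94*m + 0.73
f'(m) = 3.15*m^2 + 4.24*m + 3.94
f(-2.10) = -7.92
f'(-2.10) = 8.93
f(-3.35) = -28.15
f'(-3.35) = 25.09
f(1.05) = 8.42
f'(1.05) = 11.86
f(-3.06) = -21.56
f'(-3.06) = 20.46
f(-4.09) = -51.76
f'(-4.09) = 39.29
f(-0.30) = -0.29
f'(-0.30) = 2.95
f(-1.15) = -2.59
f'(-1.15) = 3.23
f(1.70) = 18.71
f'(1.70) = 20.25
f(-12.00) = -1555.67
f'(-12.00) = 406.66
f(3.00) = 59.98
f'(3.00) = 45.01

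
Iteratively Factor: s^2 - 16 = (s + 4)*(s - 4)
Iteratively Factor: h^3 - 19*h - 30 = (h - 5)*(h^2 + 5*h + 6) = (h - 5)*(h + 3)*(h + 2)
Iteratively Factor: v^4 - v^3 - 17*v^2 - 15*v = (v - 5)*(v^3 + 4*v^2 + 3*v) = (v - 5)*(v + 3)*(v^2 + v) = (v - 5)*(v + 1)*(v + 3)*(v)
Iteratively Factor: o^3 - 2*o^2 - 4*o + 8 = (o + 2)*(o^2 - 4*o + 4) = (o - 2)*(o + 2)*(o - 2)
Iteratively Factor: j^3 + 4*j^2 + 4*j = (j + 2)*(j^2 + 2*j) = (j + 2)^2*(j)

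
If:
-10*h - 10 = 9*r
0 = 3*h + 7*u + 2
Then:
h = -7*u/3 - 2/3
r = 70*u/27 - 10/27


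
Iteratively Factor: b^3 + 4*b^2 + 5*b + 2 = (b + 1)*(b^2 + 3*b + 2) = (b + 1)*(b + 2)*(b + 1)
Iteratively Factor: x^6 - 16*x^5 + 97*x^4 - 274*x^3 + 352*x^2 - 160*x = (x - 1)*(x^5 - 15*x^4 + 82*x^3 - 192*x^2 + 160*x) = (x - 2)*(x - 1)*(x^4 - 13*x^3 + 56*x^2 - 80*x) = x*(x - 2)*(x - 1)*(x^3 - 13*x^2 + 56*x - 80) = x*(x - 4)*(x - 2)*(x - 1)*(x^2 - 9*x + 20) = x*(x - 5)*(x - 4)*(x - 2)*(x - 1)*(x - 4)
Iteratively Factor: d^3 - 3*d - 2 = (d + 1)*(d^2 - d - 2) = (d - 2)*(d + 1)*(d + 1)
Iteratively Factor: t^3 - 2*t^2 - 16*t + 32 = (t - 4)*(t^2 + 2*t - 8) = (t - 4)*(t - 2)*(t + 4)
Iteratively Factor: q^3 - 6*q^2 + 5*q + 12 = (q - 3)*(q^2 - 3*q - 4) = (q - 4)*(q - 3)*(q + 1)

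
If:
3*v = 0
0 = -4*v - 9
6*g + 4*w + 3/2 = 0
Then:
No Solution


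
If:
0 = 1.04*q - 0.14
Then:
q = 0.13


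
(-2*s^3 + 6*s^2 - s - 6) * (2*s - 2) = -4*s^4 + 16*s^3 - 14*s^2 - 10*s + 12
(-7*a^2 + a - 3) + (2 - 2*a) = -7*a^2 - a - 1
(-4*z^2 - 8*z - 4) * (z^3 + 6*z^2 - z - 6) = -4*z^5 - 32*z^4 - 48*z^3 + 8*z^2 + 52*z + 24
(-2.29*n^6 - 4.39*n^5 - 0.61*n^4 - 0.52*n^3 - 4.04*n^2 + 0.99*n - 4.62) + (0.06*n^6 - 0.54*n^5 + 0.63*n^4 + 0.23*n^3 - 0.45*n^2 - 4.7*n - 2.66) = -2.23*n^6 - 4.93*n^5 + 0.02*n^4 - 0.29*n^3 - 4.49*n^2 - 3.71*n - 7.28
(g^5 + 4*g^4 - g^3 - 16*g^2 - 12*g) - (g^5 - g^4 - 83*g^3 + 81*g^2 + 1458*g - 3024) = 5*g^4 + 82*g^3 - 97*g^2 - 1470*g + 3024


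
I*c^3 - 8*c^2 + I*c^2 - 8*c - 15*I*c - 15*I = (c + 3*I)*(c + 5*I)*(I*c + I)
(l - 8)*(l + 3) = l^2 - 5*l - 24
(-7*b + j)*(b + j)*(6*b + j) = -42*b^3 - 43*b^2*j + j^3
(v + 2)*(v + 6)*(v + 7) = v^3 + 15*v^2 + 68*v + 84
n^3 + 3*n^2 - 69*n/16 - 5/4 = (n - 5/4)*(n + 1/4)*(n + 4)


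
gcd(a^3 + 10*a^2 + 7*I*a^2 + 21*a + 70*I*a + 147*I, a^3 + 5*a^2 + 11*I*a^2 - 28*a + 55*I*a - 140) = a + 7*I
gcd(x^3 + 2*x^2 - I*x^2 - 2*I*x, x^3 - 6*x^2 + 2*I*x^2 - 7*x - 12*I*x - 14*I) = 1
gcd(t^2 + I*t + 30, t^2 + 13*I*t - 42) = t + 6*I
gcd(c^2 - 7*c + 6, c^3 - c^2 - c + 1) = c - 1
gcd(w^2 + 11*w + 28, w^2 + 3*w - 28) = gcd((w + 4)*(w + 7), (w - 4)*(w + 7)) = w + 7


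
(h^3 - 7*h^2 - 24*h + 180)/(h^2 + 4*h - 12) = (h^3 - 7*h^2 - 24*h + 180)/(h^2 + 4*h - 12)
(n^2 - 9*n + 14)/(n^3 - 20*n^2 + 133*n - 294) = (n - 2)/(n^2 - 13*n + 42)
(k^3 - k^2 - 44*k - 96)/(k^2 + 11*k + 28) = (k^2 - 5*k - 24)/(k + 7)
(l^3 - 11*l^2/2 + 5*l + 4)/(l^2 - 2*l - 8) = (l^2 - 3*l/2 - 1)/(l + 2)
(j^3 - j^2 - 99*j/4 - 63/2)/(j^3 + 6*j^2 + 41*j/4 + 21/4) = (j - 6)/(j + 1)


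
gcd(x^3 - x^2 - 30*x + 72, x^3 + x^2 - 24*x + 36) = x^2 + 3*x - 18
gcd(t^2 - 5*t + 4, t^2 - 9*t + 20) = t - 4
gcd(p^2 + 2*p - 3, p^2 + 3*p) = p + 3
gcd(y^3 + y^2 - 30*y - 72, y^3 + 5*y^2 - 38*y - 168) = y^2 - 2*y - 24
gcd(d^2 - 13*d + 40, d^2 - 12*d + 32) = d - 8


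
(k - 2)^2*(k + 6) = k^3 + 2*k^2 - 20*k + 24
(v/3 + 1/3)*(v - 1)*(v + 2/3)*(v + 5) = v^4/3 + 17*v^3/9 + 7*v^2/9 - 17*v/9 - 10/9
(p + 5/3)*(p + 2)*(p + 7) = p^3 + 32*p^2/3 + 29*p + 70/3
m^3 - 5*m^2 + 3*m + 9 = (m - 3)^2*(m + 1)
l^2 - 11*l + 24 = (l - 8)*(l - 3)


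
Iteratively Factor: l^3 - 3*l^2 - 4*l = (l - 4)*(l^2 + l) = (l - 4)*(l + 1)*(l)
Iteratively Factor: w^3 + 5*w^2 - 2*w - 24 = (w + 4)*(w^2 + w - 6) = (w + 3)*(w + 4)*(w - 2)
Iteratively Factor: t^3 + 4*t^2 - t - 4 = (t + 4)*(t^2 - 1) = (t - 1)*(t + 4)*(t + 1)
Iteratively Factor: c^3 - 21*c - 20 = (c - 5)*(c^2 + 5*c + 4) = (c - 5)*(c + 4)*(c + 1)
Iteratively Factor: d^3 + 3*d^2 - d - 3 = (d - 1)*(d^2 + 4*d + 3) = (d - 1)*(d + 1)*(d + 3)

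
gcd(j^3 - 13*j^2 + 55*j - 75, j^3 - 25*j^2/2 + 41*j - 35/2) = j - 5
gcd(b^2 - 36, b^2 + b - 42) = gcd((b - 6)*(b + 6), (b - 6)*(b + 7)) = b - 6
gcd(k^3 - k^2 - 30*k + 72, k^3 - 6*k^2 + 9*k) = k - 3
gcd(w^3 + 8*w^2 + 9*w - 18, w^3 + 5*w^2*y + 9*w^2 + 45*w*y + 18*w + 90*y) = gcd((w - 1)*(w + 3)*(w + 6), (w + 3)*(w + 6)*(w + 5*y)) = w^2 + 9*w + 18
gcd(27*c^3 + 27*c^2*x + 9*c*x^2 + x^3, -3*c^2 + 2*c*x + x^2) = 3*c + x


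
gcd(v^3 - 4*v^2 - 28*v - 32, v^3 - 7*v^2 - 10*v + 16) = v^2 - 6*v - 16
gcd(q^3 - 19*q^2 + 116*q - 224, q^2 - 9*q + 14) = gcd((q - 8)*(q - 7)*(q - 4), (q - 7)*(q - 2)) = q - 7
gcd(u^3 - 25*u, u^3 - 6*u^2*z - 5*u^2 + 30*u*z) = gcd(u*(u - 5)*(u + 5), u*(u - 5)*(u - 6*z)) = u^2 - 5*u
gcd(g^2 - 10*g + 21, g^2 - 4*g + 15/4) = 1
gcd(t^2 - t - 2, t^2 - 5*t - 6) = t + 1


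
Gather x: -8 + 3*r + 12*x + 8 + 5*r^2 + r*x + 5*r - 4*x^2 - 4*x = 5*r^2 + 8*r - 4*x^2 + x*(r + 8)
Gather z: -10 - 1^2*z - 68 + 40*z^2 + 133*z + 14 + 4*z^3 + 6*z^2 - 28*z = 4*z^3 + 46*z^2 + 104*z - 64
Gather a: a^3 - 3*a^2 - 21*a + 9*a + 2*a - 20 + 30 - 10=a^3 - 3*a^2 - 10*a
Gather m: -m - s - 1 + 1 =-m - s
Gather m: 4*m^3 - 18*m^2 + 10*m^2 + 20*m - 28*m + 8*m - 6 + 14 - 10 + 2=4*m^3 - 8*m^2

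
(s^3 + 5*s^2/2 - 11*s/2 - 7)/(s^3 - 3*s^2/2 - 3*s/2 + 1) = (2*s + 7)/(2*s - 1)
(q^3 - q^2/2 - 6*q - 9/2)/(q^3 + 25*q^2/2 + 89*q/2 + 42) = (q^2 - 2*q - 3)/(q^2 + 11*q + 28)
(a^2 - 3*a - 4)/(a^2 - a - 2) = (a - 4)/(a - 2)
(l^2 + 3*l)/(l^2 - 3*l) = (l + 3)/(l - 3)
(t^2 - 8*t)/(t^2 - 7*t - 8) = t/(t + 1)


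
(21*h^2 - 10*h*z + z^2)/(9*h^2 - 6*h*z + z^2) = (-7*h + z)/(-3*h + z)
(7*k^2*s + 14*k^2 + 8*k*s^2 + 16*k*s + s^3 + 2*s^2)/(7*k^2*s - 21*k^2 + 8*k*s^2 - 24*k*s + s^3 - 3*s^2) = (s + 2)/(s - 3)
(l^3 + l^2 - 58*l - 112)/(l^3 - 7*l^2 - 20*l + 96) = (l^2 + 9*l + 14)/(l^2 + l - 12)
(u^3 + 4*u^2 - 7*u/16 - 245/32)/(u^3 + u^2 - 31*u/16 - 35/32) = (2*u + 7)/(2*u + 1)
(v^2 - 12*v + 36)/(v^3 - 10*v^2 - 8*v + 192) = (v - 6)/(v^2 - 4*v - 32)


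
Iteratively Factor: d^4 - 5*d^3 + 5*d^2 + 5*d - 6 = (d - 2)*(d^3 - 3*d^2 - d + 3) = (d - 2)*(d - 1)*(d^2 - 2*d - 3) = (d - 3)*(d - 2)*(d - 1)*(d + 1)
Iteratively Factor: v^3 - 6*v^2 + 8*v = (v - 4)*(v^2 - 2*v) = v*(v - 4)*(v - 2)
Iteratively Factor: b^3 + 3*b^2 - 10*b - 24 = (b + 2)*(b^2 + b - 12) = (b + 2)*(b + 4)*(b - 3)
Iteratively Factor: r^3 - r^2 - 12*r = (r - 4)*(r^2 + 3*r) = r*(r - 4)*(r + 3)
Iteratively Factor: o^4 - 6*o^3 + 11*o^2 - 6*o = (o - 1)*(o^3 - 5*o^2 + 6*o) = o*(o - 1)*(o^2 - 5*o + 6) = o*(o - 2)*(o - 1)*(o - 3)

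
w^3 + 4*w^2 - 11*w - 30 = (w - 3)*(w + 2)*(w + 5)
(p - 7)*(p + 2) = p^2 - 5*p - 14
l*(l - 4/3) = l^2 - 4*l/3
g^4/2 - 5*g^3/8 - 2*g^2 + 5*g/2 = g*(g/2 + 1)*(g - 2)*(g - 5/4)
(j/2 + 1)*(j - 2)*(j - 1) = j^3/2 - j^2/2 - 2*j + 2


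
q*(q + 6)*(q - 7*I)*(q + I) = q^4 + 6*q^3 - 6*I*q^3 + 7*q^2 - 36*I*q^2 + 42*q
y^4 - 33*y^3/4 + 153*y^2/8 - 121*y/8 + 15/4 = (y - 5)*(y - 2)*(y - 3/4)*(y - 1/2)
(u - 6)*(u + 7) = u^2 + u - 42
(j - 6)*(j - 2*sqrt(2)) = j^2 - 6*j - 2*sqrt(2)*j + 12*sqrt(2)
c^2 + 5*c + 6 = (c + 2)*(c + 3)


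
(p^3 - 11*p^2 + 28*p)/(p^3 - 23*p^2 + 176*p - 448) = p*(p - 4)/(p^2 - 16*p + 64)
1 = 1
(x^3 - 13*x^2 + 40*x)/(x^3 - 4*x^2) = (x^2 - 13*x + 40)/(x*(x - 4))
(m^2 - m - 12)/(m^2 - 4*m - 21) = (m - 4)/(m - 7)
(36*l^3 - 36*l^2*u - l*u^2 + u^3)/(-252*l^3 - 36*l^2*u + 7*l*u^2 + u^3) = (-l + u)/(7*l + u)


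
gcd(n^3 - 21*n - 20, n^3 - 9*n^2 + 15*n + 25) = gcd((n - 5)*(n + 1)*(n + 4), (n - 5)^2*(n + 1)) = n^2 - 4*n - 5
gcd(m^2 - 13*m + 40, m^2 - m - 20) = m - 5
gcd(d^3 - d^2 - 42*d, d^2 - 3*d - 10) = 1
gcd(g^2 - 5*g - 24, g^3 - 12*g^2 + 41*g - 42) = 1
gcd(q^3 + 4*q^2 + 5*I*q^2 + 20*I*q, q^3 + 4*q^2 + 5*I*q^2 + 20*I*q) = q^3 + q^2*(4 + 5*I) + 20*I*q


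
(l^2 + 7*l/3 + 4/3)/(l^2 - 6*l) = (3*l^2 + 7*l + 4)/(3*l*(l - 6))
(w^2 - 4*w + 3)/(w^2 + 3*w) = (w^2 - 4*w + 3)/(w*(w + 3))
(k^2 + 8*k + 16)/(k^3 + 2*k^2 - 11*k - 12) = (k + 4)/(k^2 - 2*k - 3)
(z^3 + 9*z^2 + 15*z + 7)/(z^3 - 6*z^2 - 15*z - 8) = (z + 7)/(z - 8)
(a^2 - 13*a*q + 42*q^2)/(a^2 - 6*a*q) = (a - 7*q)/a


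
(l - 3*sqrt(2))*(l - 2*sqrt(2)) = l^2 - 5*sqrt(2)*l + 12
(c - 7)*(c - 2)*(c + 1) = c^3 - 8*c^2 + 5*c + 14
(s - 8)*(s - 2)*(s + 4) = s^3 - 6*s^2 - 24*s + 64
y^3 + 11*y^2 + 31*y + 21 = (y + 1)*(y + 3)*(y + 7)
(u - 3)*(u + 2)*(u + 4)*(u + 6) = u^4 + 9*u^3 + 8*u^2 - 84*u - 144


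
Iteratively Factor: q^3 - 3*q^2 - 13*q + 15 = (q + 3)*(q^2 - 6*q + 5) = (q - 1)*(q + 3)*(q - 5)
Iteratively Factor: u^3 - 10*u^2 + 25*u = (u)*(u^2 - 10*u + 25) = u*(u - 5)*(u - 5)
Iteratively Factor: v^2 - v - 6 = (v - 3)*(v + 2)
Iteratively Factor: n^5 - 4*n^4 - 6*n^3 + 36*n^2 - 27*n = (n)*(n^4 - 4*n^3 - 6*n^2 + 36*n - 27) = n*(n - 1)*(n^3 - 3*n^2 - 9*n + 27) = n*(n - 3)*(n - 1)*(n^2 - 9) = n*(n - 3)*(n - 1)*(n + 3)*(n - 3)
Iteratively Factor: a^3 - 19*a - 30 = (a + 3)*(a^2 - 3*a - 10) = (a + 2)*(a + 3)*(a - 5)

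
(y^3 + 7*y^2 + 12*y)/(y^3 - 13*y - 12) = y*(y + 4)/(y^2 - 3*y - 4)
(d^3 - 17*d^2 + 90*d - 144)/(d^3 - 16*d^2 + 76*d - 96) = (d - 3)/(d - 2)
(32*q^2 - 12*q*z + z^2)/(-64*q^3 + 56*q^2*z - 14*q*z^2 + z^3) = 1/(-2*q + z)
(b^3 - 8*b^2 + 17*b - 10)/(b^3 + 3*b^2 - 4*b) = (b^2 - 7*b + 10)/(b*(b + 4))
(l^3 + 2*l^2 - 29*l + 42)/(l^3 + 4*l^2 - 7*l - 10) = (l^2 + 4*l - 21)/(l^2 + 6*l + 5)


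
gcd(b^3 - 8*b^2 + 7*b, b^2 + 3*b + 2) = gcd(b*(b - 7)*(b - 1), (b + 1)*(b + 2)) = 1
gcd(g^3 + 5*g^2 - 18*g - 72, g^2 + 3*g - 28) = g - 4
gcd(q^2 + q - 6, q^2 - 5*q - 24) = q + 3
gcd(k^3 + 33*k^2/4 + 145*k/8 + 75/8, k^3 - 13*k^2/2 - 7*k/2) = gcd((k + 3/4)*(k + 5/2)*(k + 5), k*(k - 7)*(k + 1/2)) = 1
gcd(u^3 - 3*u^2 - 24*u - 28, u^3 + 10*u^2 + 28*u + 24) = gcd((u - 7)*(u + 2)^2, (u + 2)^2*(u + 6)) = u^2 + 4*u + 4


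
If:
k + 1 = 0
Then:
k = -1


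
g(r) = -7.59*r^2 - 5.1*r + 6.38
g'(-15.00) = 222.60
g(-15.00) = -1624.87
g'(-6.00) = 85.98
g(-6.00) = -236.26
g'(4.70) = -76.45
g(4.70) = -185.25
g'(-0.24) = -1.46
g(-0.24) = 7.17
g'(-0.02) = -4.80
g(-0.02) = 6.48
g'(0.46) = -12.08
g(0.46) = 2.43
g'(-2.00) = 25.26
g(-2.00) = -13.78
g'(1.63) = -29.84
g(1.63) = -22.10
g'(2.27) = -39.56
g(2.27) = -44.31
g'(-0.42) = 1.28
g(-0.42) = 7.18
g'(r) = -15.18*r - 5.1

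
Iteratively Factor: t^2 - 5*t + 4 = (t - 4)*(t - 1)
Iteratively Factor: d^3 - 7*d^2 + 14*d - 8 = (d - 4)*(d^2 - 3*d + 2) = (d - 4)*(d - 2)*(d - 1)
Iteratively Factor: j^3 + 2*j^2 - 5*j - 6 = (j + 1)*(j^2 + j - 6) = (j + 1)*(j + 3)*(j - 2)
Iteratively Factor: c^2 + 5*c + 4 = (c + 1)*(c + 4)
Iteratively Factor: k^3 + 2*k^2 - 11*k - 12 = (k + 1)*(k^2 + k - 12) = (k - 3)*(k + 1)*(k + 4)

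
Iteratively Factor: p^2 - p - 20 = (p + 4)*(p - 5)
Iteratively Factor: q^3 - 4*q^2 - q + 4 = (q + 1)*(q^2 - 5*q + 4) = (q - 1)*(q + 1)*(q - 4)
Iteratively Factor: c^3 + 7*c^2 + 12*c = (c)*(c^2 + 7*c + 12) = c*(c + 4)*(c + 3)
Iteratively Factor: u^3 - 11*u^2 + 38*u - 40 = (u - 4)*(u^2 - 7*u + 10) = (u - 5)*(u - 4)*(u - 2)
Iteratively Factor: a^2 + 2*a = (a + 2)*(a)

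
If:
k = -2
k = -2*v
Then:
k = -2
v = 1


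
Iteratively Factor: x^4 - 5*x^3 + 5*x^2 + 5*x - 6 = (x - 2)*(x^3 - 3*x^2 - x + 3) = (x - 2)*(x - 1)*(x^2 - 2*x - 3) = (x - 2)*(x - 1)*(x + 1)*(x - 3)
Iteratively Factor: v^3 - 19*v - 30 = (v - 5)*(v^2 + 5*v + 6) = (v - 5)*(v + 2)*(v + 3)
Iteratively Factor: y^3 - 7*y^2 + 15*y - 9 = (y - 3)*(y^2 - 4*y + 3) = (y - 3)^2*(y - 1)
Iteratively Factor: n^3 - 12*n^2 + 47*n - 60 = (n - 5)*(n^2 - 7*n + 12) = (n - 5)*(n - 3)*(n - 4)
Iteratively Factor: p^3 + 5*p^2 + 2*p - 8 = (p + 2)*(p^2 + 3*p - 4) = (p + 2)*(p + 4)*(p - 1)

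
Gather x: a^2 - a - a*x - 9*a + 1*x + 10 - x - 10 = a^2 - a*x - 10*a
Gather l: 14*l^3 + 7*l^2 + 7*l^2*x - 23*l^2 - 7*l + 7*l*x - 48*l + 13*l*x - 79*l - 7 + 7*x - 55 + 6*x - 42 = 14*l^3 + l^2*(7*x - 16) + l*(20*x - 134) + 13*x - 104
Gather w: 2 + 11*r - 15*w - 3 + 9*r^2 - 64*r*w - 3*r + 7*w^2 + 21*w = 9*r^2 + 8*r + 7*w^2 + w*(6 - 64*r) - 1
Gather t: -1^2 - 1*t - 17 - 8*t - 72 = -9*t - 90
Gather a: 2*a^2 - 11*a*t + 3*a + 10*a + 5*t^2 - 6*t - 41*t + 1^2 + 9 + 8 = 2*a^2 + a*(13 - 11*t) + 5*t^2 - 47*t + 18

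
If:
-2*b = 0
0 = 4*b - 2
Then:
No Solution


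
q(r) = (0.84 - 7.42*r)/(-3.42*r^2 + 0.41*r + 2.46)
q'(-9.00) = -0.03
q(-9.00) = -0.24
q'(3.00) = -0.31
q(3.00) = 0.79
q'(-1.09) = -13.09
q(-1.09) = -4.35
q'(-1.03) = -20.33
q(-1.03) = -5.33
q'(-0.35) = -6.59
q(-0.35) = 1.81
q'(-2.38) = -0.55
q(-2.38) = -1.03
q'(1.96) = -1.07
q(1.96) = 1.39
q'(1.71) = -1.77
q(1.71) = 1.73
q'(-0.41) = -8.55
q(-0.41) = 2.26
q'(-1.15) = -9.15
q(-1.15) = -3.70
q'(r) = (0.84 - 7.42*r)*(6.84*r - 0.41)/(-3.42*r^2 + 0.41*r + 2.46)^2 - 7.42/(-3.42*r^2 + 0.41*r + 2.46)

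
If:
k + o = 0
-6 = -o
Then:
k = -6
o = 6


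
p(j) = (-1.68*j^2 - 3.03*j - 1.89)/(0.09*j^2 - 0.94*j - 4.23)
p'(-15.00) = 0.23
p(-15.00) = -11.10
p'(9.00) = 10.01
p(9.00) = 30.60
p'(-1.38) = -0.72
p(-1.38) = 0.33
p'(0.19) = 0.71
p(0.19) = 0.57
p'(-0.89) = -0.04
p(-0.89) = 0.16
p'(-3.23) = -256.31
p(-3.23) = 37.79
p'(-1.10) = -0.29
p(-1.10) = 0.19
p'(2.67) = 1.70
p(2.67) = 3.60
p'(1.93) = 1.41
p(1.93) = 2.45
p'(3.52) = 2.07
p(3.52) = 5.20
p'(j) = (0.94 - 0.18*j)*(-1.68*j^2 - 3.03*j - 1.89)/(0.09*j^2 - 0.94*j - 4.23)^2 + (-3.36*j - 3.03)/(0.09*j^2 - 0.94*j - 4.23) = (1.8519*j^2 + 14.553*j + 11.0403)/(0.0081*j^4 - 0.1692*j^3 + 0.1222*j^2 + 7.9524*j + 17.8929)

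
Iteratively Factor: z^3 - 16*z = (z - 4)*(z^2 + 4*z) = z*(z - 4)*(z + 4)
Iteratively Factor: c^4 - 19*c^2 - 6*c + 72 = (c + 3)*(c^3 - 3*c^2 - 10*c + 24) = (c + 3)^2*(c^2 - 6*c + 8) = (c - 4)*(c + 3)^2*(c - 2)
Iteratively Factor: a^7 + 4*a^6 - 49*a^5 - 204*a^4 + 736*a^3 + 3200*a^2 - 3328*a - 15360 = (a - 3)*(a^6 + 7*a^5 - 28*a^4 - 288*a^3 - 128*a^2 + 2816*a + 5120) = (a - 3)*(a + 4)*(a^5 + 3*a^4 - 40*a^3 - 128*a^2 + 384*a + 1280) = (a - 3)*(a + 4)^2*(a^4 - a^3 - 36*a^2 + 16*a + 320) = (a - 4)*(a - 3)*(a + 4)^2*(a^3 + 3*a^2 - 24*a - 80) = (a - 4)*(a - 3)*(a + 4)^3*(a^2 - a - 20) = (a - 4)*(a - 3)*(a + 4)^4*(a - 5)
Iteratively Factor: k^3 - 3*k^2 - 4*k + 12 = (k - 2)*(k^2 - k - 6) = (k - 3)*(k - 2)*(k + 2)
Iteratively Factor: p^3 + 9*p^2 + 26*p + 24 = (p + 3)*(p^2 + 6*p + 8) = (p + 3)*(p + 4)*(p + 2)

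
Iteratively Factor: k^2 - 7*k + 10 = (k - 2)*(k - 5)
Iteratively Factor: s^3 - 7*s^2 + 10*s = (s)*(s^2 - 7*s + 10) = s*(s - 5)*(s - 2)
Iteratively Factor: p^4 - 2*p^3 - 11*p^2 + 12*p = (p + 3)*(p^3 - 5*p^2 + 4*p) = (p - 1)*(p + 3)*(p^2 - 4*p) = (p - 4)*(p - 1)*(p + 3)*(p)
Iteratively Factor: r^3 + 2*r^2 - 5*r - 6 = (r - 2)*(r^2 + 4*r + 3) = (r - 2)*(r + 1)*(r + 3)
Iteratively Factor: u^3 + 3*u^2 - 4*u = (u + 4)*(u^2 - u) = u*(u + 4)*(u - 1)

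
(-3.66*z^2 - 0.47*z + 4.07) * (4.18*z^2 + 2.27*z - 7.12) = -15.2988*z^4 - 10.2728*z^3 + 42.0049*z^2 + 12.5853*z - 28.9784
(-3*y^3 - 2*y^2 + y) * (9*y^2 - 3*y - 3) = -27*y^5 - 9*y^4 + 24*y^3 + 3*y^2 - 3*y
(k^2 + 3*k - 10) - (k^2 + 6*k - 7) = -3*k - 3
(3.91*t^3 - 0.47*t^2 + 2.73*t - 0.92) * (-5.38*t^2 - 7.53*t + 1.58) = -21.0358*t^5 - 26.9137*t^4 - 4.9705*t^3 - 16.3499*t^2 + 11.241*t - 1.4536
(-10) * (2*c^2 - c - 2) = -20*c^2 + 10*c + 20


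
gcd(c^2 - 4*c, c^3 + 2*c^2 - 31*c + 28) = c - 4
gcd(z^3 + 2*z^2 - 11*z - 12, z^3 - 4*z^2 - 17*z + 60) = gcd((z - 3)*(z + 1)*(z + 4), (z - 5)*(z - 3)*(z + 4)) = z^2 + z - 12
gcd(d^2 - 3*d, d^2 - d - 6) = d - 3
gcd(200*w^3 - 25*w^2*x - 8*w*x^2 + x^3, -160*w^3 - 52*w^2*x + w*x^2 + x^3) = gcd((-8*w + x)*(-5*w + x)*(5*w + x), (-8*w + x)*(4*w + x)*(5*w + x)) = -40*w^2 - 3*w*x + x^2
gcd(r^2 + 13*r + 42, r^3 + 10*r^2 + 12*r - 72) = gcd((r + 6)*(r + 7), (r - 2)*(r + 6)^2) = r + 6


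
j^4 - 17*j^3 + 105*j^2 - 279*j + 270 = (j - 6)*(j - 5)*(j - 3)^2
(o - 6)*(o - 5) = o^2 - 11*o + 30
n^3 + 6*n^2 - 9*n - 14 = (n - 2)*(n + 1)*(n + 7)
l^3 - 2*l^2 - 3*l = l*(l - 3)*(l + 1)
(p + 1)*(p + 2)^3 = p^4 + 7*p^3 + 18*p^2 + 20*p + 8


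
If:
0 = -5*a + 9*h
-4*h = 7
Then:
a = -63/20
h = -7/4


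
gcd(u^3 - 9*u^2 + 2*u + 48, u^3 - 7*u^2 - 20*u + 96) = u^2 - 11*u + 24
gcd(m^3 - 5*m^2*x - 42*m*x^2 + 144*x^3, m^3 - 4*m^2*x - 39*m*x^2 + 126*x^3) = -m^2 - 3*m*x + 18*x^2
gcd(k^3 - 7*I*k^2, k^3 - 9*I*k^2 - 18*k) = k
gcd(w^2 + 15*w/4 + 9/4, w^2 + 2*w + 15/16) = w + 3/4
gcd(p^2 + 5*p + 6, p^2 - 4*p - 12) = p + 2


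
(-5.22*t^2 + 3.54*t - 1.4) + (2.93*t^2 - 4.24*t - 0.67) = -2.29*t^2 - 0.7*t - 2.07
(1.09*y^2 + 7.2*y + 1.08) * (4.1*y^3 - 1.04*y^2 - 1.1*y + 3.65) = 4.469*y^5 + 28.3864*y^4 - 4.259*y^3 - 5.0647*y^2 + 25.092*y + 3.942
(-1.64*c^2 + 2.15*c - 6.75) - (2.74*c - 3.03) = -1.64*c^2 - 0.59*c - 3.72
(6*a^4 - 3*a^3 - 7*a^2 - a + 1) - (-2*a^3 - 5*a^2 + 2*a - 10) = 6*a^4 - a^3 - 2*a^2 - 3*a + 11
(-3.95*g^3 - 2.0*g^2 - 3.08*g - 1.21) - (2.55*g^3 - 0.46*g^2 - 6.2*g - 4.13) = -6.5*g^3 - 1.54*g^2 + 3.12*g + 2.92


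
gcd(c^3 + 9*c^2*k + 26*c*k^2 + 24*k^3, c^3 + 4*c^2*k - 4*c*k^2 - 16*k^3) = c^2 + 6*c*k + 8*k^2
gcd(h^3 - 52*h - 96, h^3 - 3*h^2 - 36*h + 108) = h + 6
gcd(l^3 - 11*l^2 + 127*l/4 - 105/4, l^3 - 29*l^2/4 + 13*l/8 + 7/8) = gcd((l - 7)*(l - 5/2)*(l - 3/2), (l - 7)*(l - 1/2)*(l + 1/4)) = l - 7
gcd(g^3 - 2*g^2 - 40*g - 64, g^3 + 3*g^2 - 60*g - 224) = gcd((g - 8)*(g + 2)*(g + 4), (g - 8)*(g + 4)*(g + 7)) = g^2 - 4*g - 32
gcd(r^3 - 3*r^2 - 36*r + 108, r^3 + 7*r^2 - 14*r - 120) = r + 6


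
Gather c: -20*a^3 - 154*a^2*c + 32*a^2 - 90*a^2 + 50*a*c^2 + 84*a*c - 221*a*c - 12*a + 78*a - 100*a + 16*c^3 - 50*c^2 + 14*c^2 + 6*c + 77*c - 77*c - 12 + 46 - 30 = -20*a^3 - 58*a^2 - 34*a + 16*c^3 + c^2*(50*a - 36) + c*(-154*a^2 - 137*a + 6) + 4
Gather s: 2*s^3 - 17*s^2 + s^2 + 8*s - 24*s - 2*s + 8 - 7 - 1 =2*s^3 - 16*s^2 - 18*s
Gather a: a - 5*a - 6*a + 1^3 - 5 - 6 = -10*a - 10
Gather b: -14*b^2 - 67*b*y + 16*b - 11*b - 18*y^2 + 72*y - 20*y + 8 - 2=-14*b^2 + b*(5 - 67*y) - 18*y^2 + 52*y + 6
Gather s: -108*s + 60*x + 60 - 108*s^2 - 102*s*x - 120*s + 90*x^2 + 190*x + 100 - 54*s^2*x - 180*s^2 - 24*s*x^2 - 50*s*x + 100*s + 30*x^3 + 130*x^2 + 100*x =s^2*(-54*x - 288) + s*(-24*x^2 - 152*x - 128) + 30*x^3 + 220*x^2 + 350*x + 160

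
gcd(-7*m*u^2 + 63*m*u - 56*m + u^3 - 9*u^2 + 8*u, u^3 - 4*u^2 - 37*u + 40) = u^2 - 9*u + 8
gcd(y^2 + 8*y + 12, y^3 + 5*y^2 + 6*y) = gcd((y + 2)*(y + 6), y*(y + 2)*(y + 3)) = y + 2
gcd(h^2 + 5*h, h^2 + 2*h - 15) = h + 5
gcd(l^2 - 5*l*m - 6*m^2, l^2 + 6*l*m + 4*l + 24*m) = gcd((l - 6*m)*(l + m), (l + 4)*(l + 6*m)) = 1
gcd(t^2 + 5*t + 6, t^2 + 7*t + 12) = t + 3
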